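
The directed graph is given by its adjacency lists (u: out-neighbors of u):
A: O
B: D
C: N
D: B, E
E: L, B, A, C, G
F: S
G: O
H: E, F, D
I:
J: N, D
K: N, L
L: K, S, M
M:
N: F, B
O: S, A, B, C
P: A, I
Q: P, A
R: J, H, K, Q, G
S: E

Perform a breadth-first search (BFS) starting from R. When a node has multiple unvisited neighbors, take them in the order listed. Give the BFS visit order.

R → J → H → K → Q → G → N → D → E → F → L → P → A → O → B → C → S → M → I

Visit R; enqueue J, H, K, Q, G → queue [J, H, K, Q, G]
Visit J; enqueue N, D → queue [H, K, Q, G, N, D]
Visit H; enqueue E, F → queue [K, Q, G, N, D, E, F]
Visit K; enqueue L → queue [Q, G, N, D, E, F, L]
Visit Q; enqueue P, A → queue [G, N, D, E, F, L, P, A]
Visit G; enqueue O → queue [N, D, E, F, L, P, A, O]
Visit N; enqueue B → queue [D, E, F, L, P, A, O, B]
Visit D → queue [E, F, L, P, A, O, B]
Visit E; enqueue C → queue [F, L, P, A, O, B, C]
Visit F; enqueue S → queue [L, P, A, O, B, C, S]
Visit L; enqueue M → queue [P, A, O, B, C, S, M]
Visit P; enqueue I → queue [A, O, B, C, S, M, I]
Visit A → queue [O, B, C, S, M, I]
Visit O → queue [B, C, S, M, I]
Visit B → queue [C, S, M, I]
Visit C → queue [S, M, I]
Visit S → queue [M, I]
Visit M → queue [I]
Visit I → queue []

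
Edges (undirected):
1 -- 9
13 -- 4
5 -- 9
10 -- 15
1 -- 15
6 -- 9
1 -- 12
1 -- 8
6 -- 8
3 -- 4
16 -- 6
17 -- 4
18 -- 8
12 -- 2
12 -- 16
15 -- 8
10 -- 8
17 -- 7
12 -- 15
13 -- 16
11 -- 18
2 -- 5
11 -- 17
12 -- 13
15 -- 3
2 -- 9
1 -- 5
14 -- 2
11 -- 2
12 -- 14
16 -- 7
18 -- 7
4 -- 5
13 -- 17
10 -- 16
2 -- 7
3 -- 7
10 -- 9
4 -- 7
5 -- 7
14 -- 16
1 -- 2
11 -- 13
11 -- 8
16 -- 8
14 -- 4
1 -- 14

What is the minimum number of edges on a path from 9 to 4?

2

Level 0: 9
Level 1: 1, 2, 5, 6, 10
Level 2: 4, 7, 8, 11, 12, 14, 15, 16
Level 3: 3, 13, 17, 18
4 first appears at level 2.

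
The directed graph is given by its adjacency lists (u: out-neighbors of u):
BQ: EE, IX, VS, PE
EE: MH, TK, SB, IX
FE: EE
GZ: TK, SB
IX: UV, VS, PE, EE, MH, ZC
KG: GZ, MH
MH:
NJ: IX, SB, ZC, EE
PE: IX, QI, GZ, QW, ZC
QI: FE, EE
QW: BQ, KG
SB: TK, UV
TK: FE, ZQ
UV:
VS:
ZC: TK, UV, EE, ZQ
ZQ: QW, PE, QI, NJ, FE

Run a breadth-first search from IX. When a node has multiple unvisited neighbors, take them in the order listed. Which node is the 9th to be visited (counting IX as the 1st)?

Visit IX; enqueue UV, VS, PE, EE, MH, ZC → queue [UV, VS, PE, EE, MH, ZC]
Visit UV → queue [VS, PE, EE, MH, ZC]
Visit VS → queue [PE, EE, MH, ZC]
Visit PE; enqueue QI, GZ, QW → queue [EE, MH, ZC, QI, GZ, QW]
Visit EE; enqueue TK, SB → queue [MH, ZC, QI, GZ, QW, TK, SB]
Visit MH → queue [ZC, QI, GZ, QW, TK, SB]
Visit ZC; enqueue ZQ → queue [QI, GZ, QW, TK, SB, ZQ]
Visit QI; enqueue FE → queue [GZ, QW, TK, SB, ZQ, FE]
Visit GZ → queue [QW, TK, SB, ZQ, FE]
Visit QW; enqueue BQ, KG → queue [TK, SB, ZQ, FE, BQ, KG]
Visit TK → queue [SB, ZQ, FE, BQ, KG]
Visit SB → queue [ZQ, FE, BQ, KG]
Visit ZQ; enqueue NJ → queue [FE, BQ, KG, NJ]
Visit FE → queue [BQ, KG, NJ]
Visit BQ → queue [KG, NJ]
Visit KG → queue [NJ]
Visit NJ → queue []

Visit order: IX, UV, VS, PE, EE, MH, ZC, QI, GZ, QW, TK, SB, ZQ, FE, BQ, KG, NJ

GZ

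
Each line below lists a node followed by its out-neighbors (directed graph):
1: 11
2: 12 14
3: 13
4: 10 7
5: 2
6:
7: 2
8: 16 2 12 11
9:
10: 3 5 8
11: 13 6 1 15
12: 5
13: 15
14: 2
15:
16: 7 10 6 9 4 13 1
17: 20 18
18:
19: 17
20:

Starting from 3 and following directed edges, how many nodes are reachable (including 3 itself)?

3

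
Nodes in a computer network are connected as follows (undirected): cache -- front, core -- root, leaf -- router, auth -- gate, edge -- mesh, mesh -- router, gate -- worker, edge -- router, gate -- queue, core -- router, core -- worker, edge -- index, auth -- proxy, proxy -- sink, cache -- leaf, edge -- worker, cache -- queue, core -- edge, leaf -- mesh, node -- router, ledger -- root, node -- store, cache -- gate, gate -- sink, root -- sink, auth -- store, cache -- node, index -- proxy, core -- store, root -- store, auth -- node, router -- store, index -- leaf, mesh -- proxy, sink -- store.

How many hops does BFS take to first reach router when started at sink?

Level 0: sink
Level 1: gate, proxy, root, store
Level 2: auth, cache, core, index, ledger, mesh, node, queue, router, worker
Level 3: edge, front, leaf
router first appears at level 2.

2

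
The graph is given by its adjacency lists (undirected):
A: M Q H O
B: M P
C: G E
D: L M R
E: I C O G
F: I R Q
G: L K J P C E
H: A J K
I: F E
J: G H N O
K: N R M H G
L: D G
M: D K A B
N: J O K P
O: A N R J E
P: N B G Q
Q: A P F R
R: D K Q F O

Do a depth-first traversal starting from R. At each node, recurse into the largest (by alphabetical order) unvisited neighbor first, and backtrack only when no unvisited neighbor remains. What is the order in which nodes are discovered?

Visit R
R → Q
Q → P
P → N
N → O
O → J
J → H
H → K
K → M
M → D
D → L
L → G
G → E
E → I
I → F
E → C
M → B
M → A

R → Q → P → N → O → J → H → K → M → D → L → G → E → I → F → C → B → A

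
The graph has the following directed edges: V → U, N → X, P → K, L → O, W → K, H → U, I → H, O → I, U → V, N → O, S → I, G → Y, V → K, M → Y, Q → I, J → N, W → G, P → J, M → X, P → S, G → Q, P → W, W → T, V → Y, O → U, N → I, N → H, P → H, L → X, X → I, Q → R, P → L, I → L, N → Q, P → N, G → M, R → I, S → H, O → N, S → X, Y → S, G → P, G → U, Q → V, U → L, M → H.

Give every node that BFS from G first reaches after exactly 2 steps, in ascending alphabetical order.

Level 0: G
Level 1: M, P, Q, U, Y
Level 2: H, I, J, K, L, N, R, S, V, W, X
Level 3: O, T

H, I, J, K, L, N, R, S, V, W, X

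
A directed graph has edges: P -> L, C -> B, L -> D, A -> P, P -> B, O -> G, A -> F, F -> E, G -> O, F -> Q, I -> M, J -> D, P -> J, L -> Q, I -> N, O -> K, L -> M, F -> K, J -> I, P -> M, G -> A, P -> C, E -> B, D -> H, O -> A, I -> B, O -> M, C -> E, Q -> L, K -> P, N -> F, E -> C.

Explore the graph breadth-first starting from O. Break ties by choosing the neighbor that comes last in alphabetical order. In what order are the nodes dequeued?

Visit O; enqueue M, K, G, A → queue [M, K, G, A]
Visit M → queue [K, G, A]
Visit K; enqueue P → queue [G, A, P]
Visit G → queue [A, P]
Visit A; enqueue F → queue [P, F]
Visit P; enqueue L, J, C, B → queue [F, L, J, C, B]
Visit F; enqueue Q, E → queue [L, J, C, B, Q, E]
Visit L; enqueue D → queue [J, C, B, Q, E, D]
Visit J; enqueue I → queue [C, B, Q, E, D, I]
Visit C → queue [B, Q, E, D, I]
Visit B → queue [Q, E, D, I]
Visit Q → queue [E, D, I]
Visit E → queue [D, I]
Visit D; enqueue H → queue [I, H]
Visit I; enqueue N → queue [H, N]
Visit H → queue [N]
Visit N → queue []

O, M, K, G, A, P, F, L, J, C, B, Q, E, D, I, H, N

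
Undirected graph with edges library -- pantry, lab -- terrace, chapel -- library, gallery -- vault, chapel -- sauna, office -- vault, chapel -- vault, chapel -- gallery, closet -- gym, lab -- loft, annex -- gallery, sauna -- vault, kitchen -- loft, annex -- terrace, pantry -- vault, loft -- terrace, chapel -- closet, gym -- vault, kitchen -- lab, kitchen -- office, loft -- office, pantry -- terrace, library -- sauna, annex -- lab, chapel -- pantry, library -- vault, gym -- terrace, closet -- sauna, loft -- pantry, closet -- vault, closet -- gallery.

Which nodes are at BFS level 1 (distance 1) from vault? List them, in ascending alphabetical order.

chapel, closet, gallery, gym, library, office, pantry, sauna

Level 0: vault
Level 1: chapel, closet, gallery, gym, library, office, pantry, sauna
Level 2: annex, kitchen, loft, terrace
Level 3: lab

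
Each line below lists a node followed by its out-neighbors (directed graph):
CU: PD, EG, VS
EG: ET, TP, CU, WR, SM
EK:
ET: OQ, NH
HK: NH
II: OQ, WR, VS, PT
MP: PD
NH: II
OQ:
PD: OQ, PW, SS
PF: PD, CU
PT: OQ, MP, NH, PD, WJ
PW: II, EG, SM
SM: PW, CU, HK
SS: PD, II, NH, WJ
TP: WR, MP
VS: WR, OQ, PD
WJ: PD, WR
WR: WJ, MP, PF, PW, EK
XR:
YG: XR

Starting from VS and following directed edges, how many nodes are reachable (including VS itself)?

19

BFS from VS visits: VS, OQ, PD, WR, PW, SS, EK, MP, PF, WJ, EG, II, SM, NH, CU, ET, TP, PT, HK
Reachable nodes: 19 of 21 total.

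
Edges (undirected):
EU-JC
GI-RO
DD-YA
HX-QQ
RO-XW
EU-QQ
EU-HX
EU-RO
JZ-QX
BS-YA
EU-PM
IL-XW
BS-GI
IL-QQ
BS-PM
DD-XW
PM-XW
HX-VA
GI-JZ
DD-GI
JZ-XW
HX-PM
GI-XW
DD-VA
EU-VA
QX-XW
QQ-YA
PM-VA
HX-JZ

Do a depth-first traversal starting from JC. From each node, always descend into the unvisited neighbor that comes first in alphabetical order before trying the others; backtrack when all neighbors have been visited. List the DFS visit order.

Visit JC
JC → EU
EU → HX
HX → JZ
JZ → GI
GI → BS
BS → PM
PM → VA
VA → DD
DD → XW
XW → IL
IL → QQ
QQ → YA
XW → QX
XW → RO

JC, EU, HX, JZ, GI, BS, PM, VA, DD, XW, IL, QQ, YA, QX, RO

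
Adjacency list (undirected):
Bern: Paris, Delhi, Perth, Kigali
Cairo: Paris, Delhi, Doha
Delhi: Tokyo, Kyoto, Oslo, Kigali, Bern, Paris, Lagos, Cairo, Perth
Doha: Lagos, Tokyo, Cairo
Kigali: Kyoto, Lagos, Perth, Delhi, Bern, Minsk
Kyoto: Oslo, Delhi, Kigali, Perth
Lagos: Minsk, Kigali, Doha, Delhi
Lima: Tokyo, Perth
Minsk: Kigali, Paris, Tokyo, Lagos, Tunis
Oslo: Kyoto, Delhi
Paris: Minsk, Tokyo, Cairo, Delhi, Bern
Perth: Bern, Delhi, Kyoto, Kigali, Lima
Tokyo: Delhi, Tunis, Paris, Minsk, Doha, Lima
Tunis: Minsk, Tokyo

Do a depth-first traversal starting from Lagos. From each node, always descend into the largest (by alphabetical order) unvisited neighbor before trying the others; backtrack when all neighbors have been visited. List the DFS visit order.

Visit Lagos
Lagos → Minsk
Minsk → Tunis
Tunis → Tokyo
Tokyo → Paris
Paris → Delhi
Delhi → Perth
Perth → Lima
Perth → Kyoto
Kyoto → Oslo
Kyoto → Kigali
Kigali → Bern
Delhi → Cairo
Cairo → Doha

Lagos → Minsk → Tunis → Tokyo → Paris → Delhi → Perth → Lima → Kyoto → Oslo → Kigali → Bern → Cairo → Doha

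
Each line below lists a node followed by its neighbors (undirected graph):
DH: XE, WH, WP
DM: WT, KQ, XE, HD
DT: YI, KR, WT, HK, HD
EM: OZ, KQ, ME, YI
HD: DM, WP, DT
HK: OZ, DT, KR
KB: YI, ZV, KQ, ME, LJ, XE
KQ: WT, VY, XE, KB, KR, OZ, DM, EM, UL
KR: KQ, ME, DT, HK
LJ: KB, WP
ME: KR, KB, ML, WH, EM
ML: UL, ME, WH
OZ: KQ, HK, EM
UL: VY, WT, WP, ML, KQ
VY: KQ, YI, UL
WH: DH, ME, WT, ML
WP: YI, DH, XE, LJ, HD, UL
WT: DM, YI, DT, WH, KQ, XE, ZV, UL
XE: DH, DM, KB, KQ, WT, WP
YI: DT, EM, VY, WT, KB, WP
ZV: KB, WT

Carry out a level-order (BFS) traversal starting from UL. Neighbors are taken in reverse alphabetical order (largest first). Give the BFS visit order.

Visit UL; enqueue WT, WP, VY, ML, KQ → queue [WT, WP, VY, ML, KQ]
Visit WT; enqueue ZV, YI, XE, WH, DT, DM → queue [WP, VY, ML, KQ, ZV, YI, XE, WH, DT, DM]
Visit WP; enqueue LJ, HD, DH → queue [VY, ML, KQ, ZV, YI, XE, WH, DT, DM, LJ, HD, DH]
Visit VY → queue [ML, KQ, ZV, YI, XE, WH, DT, DM, LJ, HD, DH]
Visit ML; enqueue ME → queue [KQ, ZV, YI, XE, WH, DT, DM, LJ, HD, DH, ME]
Visit KQ; enqueue OZ, KR, KB, EM → queue [ZV, YI, XE, WH, DT, DM, LJ, HD, DH, ME, OZ, KR, KB, EM]
Visit ZV → queue [YI, XE, WH, DT, DM, LJ, HD, DH, ME, OZ, KR, KB, EM]
Visit YI → queue [XE, WH, DT, DM, LJ, HD, DH, ME, OZ, KR, KB, EM]
Visit XE → queue [WH, DT, DM, LJ, HD, DH, ME, OZ, KR, KB, EM]
Visit WH → queue [DT, DM, LJ, HD, DH, ME, OZ, KR, KB, EM]
Visit DT; enqueue HK → queue [DM, LJ, HD, DH, ME, OZ, KR, KB, EM, HK]
Visit DM → queue [LJ, HD, DH, ME, OZ, KR, KB, EM, HK]
Visit LJ → queue [HD, DH, ME, OZ, KR, KB, EM, HK]
Visit HD → queue [DH, ME, OZ, KR, KB, EM, HK]
Visit DH → queue [ME, OZ, KR, KB, EM, HK]
Visit ME → queue [OZ, KR, KB, EM, HK]
Visit OZ → queue [KR, KB, EM, HK]
Visit KR → queue [KB, EM, HK]
Visit KB → queue [EM, HK]
Visit EM → queue [HK]
Visit HK → queue []

UL WT WP VY ML KQ ZV YI XE WH DT DM LJ HD DH ME OZ KR KB EM HK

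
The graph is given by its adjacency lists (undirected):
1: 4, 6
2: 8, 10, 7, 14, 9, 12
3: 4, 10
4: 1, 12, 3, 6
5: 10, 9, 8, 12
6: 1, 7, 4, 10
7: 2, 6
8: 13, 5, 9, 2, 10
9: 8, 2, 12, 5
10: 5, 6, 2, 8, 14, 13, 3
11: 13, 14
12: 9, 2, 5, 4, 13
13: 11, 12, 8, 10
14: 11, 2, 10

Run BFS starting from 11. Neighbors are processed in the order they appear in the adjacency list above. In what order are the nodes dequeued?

11 13 14 12 8 10 2 9 5 4 6 3 7 1

Visit 11; enqueue 13, 14 → queue [13, 14]
Visit 13; enqueue 12, 8, 10 → queue [14, 12, 8, 10]
Visit 14; enqueue 2 → queue [12, 8, 10, 2]
Visit 12; enqueue 9, 5, 4 → queue [8, 10, 2, 9, 5, 4]
Visit 8 → queue [10, 2, 9, 5, 4]
Visit 10; enqueue 6, 3 → queue [2, 9, 5, 4, 6, 3]
Visit 2; enqueue 7 → queue [9, 5, 4, 6, 3, 7]
Visit 9 → queue [5, 4, 6, 3, 7]
Visit 5 → queue [4, 6, 3, 7]
Visit 4; enqueue 1 → queue [6, 3, 7, 1]
Visit 6 → queue [3, 7, 1]
Visit 3 → queue [7, 1]
Visit 7 → queue [1]
Visit 1 → queue []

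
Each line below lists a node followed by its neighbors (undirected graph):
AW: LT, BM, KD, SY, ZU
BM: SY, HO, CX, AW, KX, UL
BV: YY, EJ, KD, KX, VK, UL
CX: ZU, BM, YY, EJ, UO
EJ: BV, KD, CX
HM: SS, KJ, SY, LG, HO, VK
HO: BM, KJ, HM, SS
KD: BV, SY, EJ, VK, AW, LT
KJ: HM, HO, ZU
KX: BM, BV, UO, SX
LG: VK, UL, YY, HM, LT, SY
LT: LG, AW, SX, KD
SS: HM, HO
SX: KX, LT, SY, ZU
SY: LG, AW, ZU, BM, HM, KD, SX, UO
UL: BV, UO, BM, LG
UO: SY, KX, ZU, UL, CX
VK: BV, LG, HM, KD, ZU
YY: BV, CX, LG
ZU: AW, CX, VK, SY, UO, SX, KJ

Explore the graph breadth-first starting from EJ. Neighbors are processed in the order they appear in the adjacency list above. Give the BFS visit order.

EJ -> BV -> KD -> CX -> YY -> KX -> VK -> UL -> SY -> AW -> LT -> ZU -> BM -> UO -> LG -> SX -> HM -> KJ -> HO -> SS

Visit EJ; enqueue BV, KD, CX → queue [BV, KD, CX]
Visit BV; enqueue YY, KX, VK, UL → queue [KD, CX, YY, KX, VK, UL]
Visit KD; enqueue SY, AW, LT → queue [CX, YY, KX, VK, UL, SY, AW, LT]
Visit CX; enqueue ZU, BM, UO → queue [YY, KX, VK, UL, SY, AW, LT, ZU, BM, UO]
Visit YY; enqueue LG → queue [KX, VK, UL, SY, AW, LT, ZU, BM, UO, LG]
Visit KX; enqueue SX → queue [VK, UL, SY, AW, LT, ZU, BM, UO, LG, SX]
Visit VK; enqueue HM → queue [UL, SY, AW, LT, ZU, BM, UO, LG, SX, HM]
Visit UL → queue [SY, AW, LT, ZU, BM, UO, LG, SX, HM]
Visit SY → queue [AW, LT, ZU, BM, UO, LG, SX, HM]
Visit AW → queue [LT, ZU, BM, UO, LG, SX, HM]
Visit LT → queue [ZU, BM, UO, LG, SX, HM]
Visit ZU; enqueue KJ → queue [BM, UO, LG, SX, HM, KJ]
Visit BM; enqueue HO → queue [UO, LG, SX, HM, KJ, HO]
Visit UO → queue [LG, SX, HM, KJ, HO]
Visit LG → queue [SX, HM, KJ, HO]
Visit SX → queue [HM, KJ, HO]
Visit HM; enqueue SS → queue [KJ, HO, SS]
Visit KJ → queue [HO, SS]
Visit HO → queue [SS]
Visit SS → queue []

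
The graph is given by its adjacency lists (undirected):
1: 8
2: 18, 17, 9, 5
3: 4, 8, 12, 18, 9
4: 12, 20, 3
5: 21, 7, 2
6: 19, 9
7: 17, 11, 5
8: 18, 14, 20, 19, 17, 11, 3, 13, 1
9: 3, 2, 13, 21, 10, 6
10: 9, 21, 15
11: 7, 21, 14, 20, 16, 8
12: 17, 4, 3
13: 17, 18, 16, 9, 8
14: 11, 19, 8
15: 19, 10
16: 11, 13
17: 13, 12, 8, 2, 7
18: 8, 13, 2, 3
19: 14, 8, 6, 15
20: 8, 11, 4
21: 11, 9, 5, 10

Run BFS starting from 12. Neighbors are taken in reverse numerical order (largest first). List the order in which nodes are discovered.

12 17 4 3 13 8 7 2 20 18 9 16 19 14 11 1 5 21 10 6 15

Visit 12; enqueue 17, 4, 3 → queue [17, 4, 3]
Visit 17; enqueue 13, 8, 7, 2 → queue [4, 3, 13, 8, 7, 2]
Visit 4; enqueue 20 → queue [3, 13, 8, 7, 2, 20]
Visit 3; enqueue 18, 9 → queue [13, 8, 7, 2, 20, 18, 9]
Visit 13; enqueue 16 → queue [8, 7, 2, 20, 18, 9, 16]
Visit 8; enqueue 19, 14, 11, 1 → queue [7, 2, 20, 18, 9, 16, 19, 14, 11, 1]
Visit 7; enqueue 5 → queue [2, 20, 18, 9, 16, 19, 14, 11, 1, 5]
Visit 2 → queue [20, 18, 9, 16, 19, 14, 11, 1, 5]
Visit 20 → queue [18, 9, 16, 19, 14, 11, 1, 5]
Visit 18 → queue [9, 16, 19, 14, 11, 1, 5]
Visit 9; enqueue 21, 10, 6 → queue [16, 19, 14, 11, 1, 5, 21, 10, 6]
Visit 16 → queue [19, 14, 11, 1, 5, 21, 10, 6]
Visit 19; enqueue 15 → queue [14, 11, 1, 5, 21, 10, 6, 15]
Visit 14 → queue [11, 1, 5, 21, 10, 6, 15]
Visit 11 → queue [1, 5, 21, 10, 6, 15]
Visit 1 → queue [5, 21, 10, 6, 15]
Visit 5 → queue [21, 10, 6, 15]
Visit 21 → queue [10, 6, 15]
Visit 10 → queue [6, 15]
Visit 6 → queue [15]
Visit 15 → queue []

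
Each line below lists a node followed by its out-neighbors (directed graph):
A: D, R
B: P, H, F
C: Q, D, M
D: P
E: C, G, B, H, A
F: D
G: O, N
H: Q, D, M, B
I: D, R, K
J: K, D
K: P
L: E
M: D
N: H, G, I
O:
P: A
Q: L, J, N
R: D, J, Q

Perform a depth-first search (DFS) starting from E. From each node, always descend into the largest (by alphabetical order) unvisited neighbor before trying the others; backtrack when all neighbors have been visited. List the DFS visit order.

Visit E
E → H
H → Q
Q → N
N → I
I → R
R → J
J → K
K → P
P → A
A → D
N → G
G → O
Q → L
H → M
H → B
B → F
E → C

E -> H -> Q -> N -> I -> R -> J -> K -> P -> A -> D -> G -> O -> L -> M -> B -> F -> C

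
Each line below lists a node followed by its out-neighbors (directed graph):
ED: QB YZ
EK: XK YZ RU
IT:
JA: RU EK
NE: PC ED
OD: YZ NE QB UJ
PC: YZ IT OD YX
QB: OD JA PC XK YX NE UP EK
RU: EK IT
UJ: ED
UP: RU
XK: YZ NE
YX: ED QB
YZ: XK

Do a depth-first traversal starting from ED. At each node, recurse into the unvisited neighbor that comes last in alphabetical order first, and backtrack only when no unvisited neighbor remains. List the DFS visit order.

ED, YZ, XK, NE, PC, YX, QB, UP, RU, IT, EK, OD, UJ, JA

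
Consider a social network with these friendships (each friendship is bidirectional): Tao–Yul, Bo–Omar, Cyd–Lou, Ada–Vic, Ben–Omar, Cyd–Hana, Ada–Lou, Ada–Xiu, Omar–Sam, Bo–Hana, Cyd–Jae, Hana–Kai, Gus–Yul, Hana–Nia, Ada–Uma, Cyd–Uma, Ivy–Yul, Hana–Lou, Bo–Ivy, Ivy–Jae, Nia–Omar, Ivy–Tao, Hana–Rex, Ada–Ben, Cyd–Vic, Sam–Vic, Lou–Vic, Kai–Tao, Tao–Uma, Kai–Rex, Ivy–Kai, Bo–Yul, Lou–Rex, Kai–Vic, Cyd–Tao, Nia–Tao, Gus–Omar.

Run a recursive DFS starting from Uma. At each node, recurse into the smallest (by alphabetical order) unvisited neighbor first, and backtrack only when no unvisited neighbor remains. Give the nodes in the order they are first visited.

Uma → Ada → Ben → Omar → Bo → Hana → Cyd → Jae → Ivy → Kai → Rex → Lou → Vic → Sam → Tao → Nia → Yul → Gus → Xiu

Visit Uma
Uma → Ada
Ada → Ben
Ben → Omar
Omar → Bo
Bo → Hana
Hana → Cyd
Cyd → Jae
Jae → Ivy
Ivy → Kai
Kai → Rex
Rex → Lou
Lou → Vic
Vic → Sam
Kai → Tao
Tao → Nia
Tao → Yul
Yul → Gus
Ada → Xiu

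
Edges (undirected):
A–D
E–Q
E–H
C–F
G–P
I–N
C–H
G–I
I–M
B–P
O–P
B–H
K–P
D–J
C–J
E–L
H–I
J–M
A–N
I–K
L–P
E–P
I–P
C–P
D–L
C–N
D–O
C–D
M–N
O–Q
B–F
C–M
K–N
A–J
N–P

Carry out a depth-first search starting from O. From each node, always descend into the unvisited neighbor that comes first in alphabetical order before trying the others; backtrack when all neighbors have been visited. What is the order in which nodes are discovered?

Visit O
O → D
D → A
A → J
J → C
C → F
F → B
B → H
H → E
E → L
L → P
P → G
G → I
I → K
K → N
N → M
E → Q

O, D, A, J, C, F, B, H, E, L, P, G, I, K, N, M, Q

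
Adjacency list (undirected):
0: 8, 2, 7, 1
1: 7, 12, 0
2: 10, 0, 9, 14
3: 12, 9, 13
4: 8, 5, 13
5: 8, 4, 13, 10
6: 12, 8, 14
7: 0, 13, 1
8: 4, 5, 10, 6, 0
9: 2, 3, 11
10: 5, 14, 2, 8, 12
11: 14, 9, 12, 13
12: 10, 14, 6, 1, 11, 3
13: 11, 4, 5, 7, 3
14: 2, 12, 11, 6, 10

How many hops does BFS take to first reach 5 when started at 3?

2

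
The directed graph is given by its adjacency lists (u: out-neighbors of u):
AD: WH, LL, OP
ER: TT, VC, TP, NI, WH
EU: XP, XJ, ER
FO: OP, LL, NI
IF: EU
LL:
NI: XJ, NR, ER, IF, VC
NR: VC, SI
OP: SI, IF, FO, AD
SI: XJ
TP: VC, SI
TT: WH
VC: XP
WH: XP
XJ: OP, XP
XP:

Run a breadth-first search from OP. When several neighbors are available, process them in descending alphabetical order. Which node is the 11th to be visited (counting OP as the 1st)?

Visit OP; enqueue SI, IF, FO, AD → queue [SI, IF, FO, AD]
Visit SI; enqueue XJ → queue [IF, FO, AD, XJ]
Visit IF; enqueue EU → queue [FO, AD, XJ, EU]
Visit FO; enqueue NI, LL → queue [AD, XJ, EU, NI, LL]
Visit AD; enqueue WH → queue [XJ, EU, NI, LL, WH]
Visit XJ; enqueue XP → queue [EU, NI, LL, WH, XP]
Visit EU; enqueue ER → queue [NI, LL, WH, XP, ER]
Visit NI; enqueue VC, NR → queue [LL, WH, XP, ER, VC, NR]
Visit LL → queue [WH, XP, ER, VC, NR]
Visit WH → queue [XP, ER, VC, NR]
Visit XP → queue [ER, VC, NR]
Visit ER; enqueue TT, TP → queue [VC, NR, TT, TP]
Visit VC → queue [NR, TT, TP]
Visit NR → queue [TT, TP]
Visit TT → queue [TP]
Visit TP → queue []

Visit order: OP, SI, IF, FO, AD, XJ, EU, NI, LL, WH, XP, ER, VC, NR, TT, TP

XP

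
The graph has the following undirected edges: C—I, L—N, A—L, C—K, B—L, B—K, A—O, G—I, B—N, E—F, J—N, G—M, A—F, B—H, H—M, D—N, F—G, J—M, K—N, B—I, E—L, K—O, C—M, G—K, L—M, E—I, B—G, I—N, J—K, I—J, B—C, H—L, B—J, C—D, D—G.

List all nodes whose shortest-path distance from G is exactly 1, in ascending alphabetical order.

B, D, F, I, K, M

Level 0: G
Level 1: B, D, F, I, K, M
Level 2: A, C, E, H, J, L, N, O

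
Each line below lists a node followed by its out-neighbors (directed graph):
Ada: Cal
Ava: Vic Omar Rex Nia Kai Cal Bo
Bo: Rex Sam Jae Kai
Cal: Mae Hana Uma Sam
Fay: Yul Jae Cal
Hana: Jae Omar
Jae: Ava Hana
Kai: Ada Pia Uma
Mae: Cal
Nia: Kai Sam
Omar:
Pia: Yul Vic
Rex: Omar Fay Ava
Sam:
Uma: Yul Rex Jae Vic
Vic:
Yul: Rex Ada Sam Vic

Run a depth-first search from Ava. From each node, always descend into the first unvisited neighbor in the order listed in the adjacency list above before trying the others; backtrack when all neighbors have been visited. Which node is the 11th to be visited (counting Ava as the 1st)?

Jae

Visit Ava
Ava → Vic
Ava → Omar
Ava → Rex
Rex → Fay
Fay → Yul
Yul → Ada
Ada → Cal
Cal → Mae
Cal → Hana
Hana → Jae
Cal → Uma
Cal → Sam
Ava → Nia
Nia → Kai
Kai → Pia
Ava → Bo

Visit order: Ava, Vic, Omar, Rex, Fay, Yul, Ada, Cal, Mae, Hana, Jae, Uma, Sam, Nia, Kai, Pia, Bo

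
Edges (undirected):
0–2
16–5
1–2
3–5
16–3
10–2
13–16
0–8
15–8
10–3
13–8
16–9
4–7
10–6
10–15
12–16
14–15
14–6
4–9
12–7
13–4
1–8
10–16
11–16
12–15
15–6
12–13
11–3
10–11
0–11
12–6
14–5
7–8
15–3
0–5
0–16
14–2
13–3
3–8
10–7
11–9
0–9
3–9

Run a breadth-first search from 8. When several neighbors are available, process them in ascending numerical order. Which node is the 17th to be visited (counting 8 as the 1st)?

Visit 8; enqueue 0, 1, 3, 7, 13, 15 → queue [0, 1, 3, 7, 13, 15]
Visit 0; enqueue 2, 5, 9, 11, 16 → queue [1, 3, 7, 13, 15, 2, 5, 9, 11, 16]
Visit 1 → queue [3, 7, 13, 15, 2, 5, 9, 11, 16]
Visit 3; enqueue 10 → queue [7, 13, 15, 2, 5, 9, 11, 16, 10]
Visit 7; enqueue 4, 12 → queue [13, 15, 2, 5, 9, 11, 16, 10, 4, 12]
Visit 13 → queue [15, 2, 5, 9, 11, 16, 10, 4, 12]
Visit 15; enqueue 6, 14 → queue [2, 5, 9, 11, 16, 10, 4, 12, 6, 14]
Visit 2 → queue [5, 9, 11, 16, 10, 4, 12, 6, 14]
Visit 5 → queue [9, 11, 16, 10, 4, 12, 6, 14]
Visit 9 → queue [11, 16, 10, 4, 12, 6, 14]
Visit 11 → queue [16, 10, 4, 12, 6, 14]
Visit 16 → queue [10, 4, 12, 6, 14]
Visit 10 → queue [4, 12, 6, 14]
Visit 4 → queue [12, 6, 14]
Visit 12 → queue [6, 14]
Visit 6 → queue [14]
Visit 14 → queue []

Visit order: 8, 0, 1, 3, 7, 13, 15, 2, 5, 9, 11, 16, 10, 4, 12, 6, 14

14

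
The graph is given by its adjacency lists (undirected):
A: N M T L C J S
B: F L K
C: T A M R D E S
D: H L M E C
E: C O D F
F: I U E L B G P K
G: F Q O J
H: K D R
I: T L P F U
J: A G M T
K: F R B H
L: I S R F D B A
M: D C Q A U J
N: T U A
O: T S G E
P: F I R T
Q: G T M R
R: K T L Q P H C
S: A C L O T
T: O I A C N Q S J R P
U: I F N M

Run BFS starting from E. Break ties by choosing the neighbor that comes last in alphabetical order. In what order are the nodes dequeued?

E O F D C T S G U P L K I B M H R A Q N J

Visit E; enqueue O, F, D, C → queue [O, F, D, C]
Visit O; enqueue T, S, G → queue [F, D, C, T, S, G]
Visit F; enqueue U, P, L, K, I, B → queue [D, C, T, S, G, U, P, L, K, I, B]
Visit D; enqueue M, H → queue [C, T, S, G, U, P, L, K, I, B, M, H]
Visit C; enqueue R, A → queue [T, S, G, U, P, L, K, I, B, M, H, R, A]
Visit T; enqueue Q, N, J → queue [S, G, U, P, L, K, I, B, M, H, R, A, Q, N, J]
Visit S → queue [G, U, P, L, K, I, B, M, H, R, A, Q, N, J]
Visit G → queue [U, P, L, K, I, B, M, H, R, A, Q, N, J]
Visit U → queue [P, L, K, I, B, M, H, R, A, Q, N, J]
Visit P → queue [L, K, I, B, M, H, R, A, Q, N, J]
Visit L → queue [K, I, B, M, H, R, A, Q, N, J]
Visit K → queue [I, B, M, H, R, A, Q, N, J]
Visit I → queue [B, M, H, R, A, Q, N, J]
Visit B → queue [M, H, R, A, Q, N, J]
Visit M → queue [H, R, A, Q, N, J]
Visit H → queue [R, A, Q, N, J]
Visit R → queue [A, Q, N, J]
Visit A → queue [Q, N, J]
Visit Q → queue [N, J]
Visit N → queue [J]
Visit J → queue []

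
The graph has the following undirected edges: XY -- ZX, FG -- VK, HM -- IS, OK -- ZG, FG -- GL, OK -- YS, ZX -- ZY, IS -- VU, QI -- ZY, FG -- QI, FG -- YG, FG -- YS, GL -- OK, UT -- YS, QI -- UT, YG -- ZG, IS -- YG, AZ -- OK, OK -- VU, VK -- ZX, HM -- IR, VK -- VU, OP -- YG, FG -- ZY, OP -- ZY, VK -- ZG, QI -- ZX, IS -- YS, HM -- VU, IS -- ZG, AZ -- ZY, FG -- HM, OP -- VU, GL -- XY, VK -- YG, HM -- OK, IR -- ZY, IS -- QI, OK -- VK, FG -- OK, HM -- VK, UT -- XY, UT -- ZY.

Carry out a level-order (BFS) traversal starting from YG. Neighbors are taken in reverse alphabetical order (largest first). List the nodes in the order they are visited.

Visit YG; enqueue ZG, VK, OP, IS, FG → queue [ZG, VK, OP, IS, FG]
Visit ZG; enqueue OK → queue [VK, OP, IS, FG, OK]
Visit VK; enqueue ZX, VU, HM → queue [OP, IS, FG, OK, ZX, VU, HM]
Visit OP; enqueue ZY → queue [IS, FG, OK, ZX, VU, HM, ZY]
Visit IS; enqueue YS, QI → queue [FG, OK, ZX, VU, HM, ZY, YS, QI]
Visit FG; enqueue GL → queue [OK, ZX, VU, HM, ZY, YS, QI, GL]
Visit OK; enqueue AZ → queue [ZX, VU, HM, ZY, YS, QI, GL, AZ]
Visit ZX; enqueue XY → queue [VU, HM, ZY, YS, QI, GL, AZ, XY]
Visit VU → queue [HM, ZY, YS, QI, GL, AZ, XY]
Visit HM; enqueue IR → queue [ZY, YS, QI, GL, AZ, XY, IR]
Visit ZY; enqueue UT → queue [YS, QI, GL, AZ, XY, IR, UT]
Visit YS → queue [QI, GL, AZ, XY, IR, UT]
Visit QI → queue [GL, AZ, XY, IR, UT]
Visit GL → queue [AZ, XY, IR, UT]
Visit AZ → queue [XY, IR, UT]
Visit XY → queue [IR, UT]
Visit IR → queue [UT]
Visit UT → queue []

YG → ZG → VK → OP → IS → FG → OK → ZX → VU → HM → ZY → YS → QI → GL → AZ → XY → IR → UT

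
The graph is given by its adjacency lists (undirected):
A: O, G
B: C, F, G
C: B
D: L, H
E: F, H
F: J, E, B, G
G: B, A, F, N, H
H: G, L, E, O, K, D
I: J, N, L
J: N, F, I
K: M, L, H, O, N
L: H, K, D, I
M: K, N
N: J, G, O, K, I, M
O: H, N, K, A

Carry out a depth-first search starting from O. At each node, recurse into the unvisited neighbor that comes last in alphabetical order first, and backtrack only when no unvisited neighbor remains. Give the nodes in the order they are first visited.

Visit O
O → N
N → M
M → K
K → L
L → I
I → J
J → F
F → G
G → H
H → E
H → D
G → B
B → C
G → A

O -> N -> M -> K -> L -> I -> J -> F -> G -> H -> E -> D -> B -> C -> A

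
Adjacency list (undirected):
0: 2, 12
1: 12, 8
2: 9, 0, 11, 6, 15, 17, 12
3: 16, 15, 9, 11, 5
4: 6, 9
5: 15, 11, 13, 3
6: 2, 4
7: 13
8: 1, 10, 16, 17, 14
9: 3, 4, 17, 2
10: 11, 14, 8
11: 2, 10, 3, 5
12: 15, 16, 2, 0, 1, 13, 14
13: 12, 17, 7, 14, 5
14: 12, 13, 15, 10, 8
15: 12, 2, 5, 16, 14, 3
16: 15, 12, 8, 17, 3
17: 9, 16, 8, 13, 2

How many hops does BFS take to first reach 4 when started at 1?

4

Level 0: 1
Level 1: 8, 12
Level 2: 0, 2, 10, 13, 14, 15, 16, 17
Level 3: 3, 5, 6, 7, 9, 11
Level 4: 4
4 first appears at level 4.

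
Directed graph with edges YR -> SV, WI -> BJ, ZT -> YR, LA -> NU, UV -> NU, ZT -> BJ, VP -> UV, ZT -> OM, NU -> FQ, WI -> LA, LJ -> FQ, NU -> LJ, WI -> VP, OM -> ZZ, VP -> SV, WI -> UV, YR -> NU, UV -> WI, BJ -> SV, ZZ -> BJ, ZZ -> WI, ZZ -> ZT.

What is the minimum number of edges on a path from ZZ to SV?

2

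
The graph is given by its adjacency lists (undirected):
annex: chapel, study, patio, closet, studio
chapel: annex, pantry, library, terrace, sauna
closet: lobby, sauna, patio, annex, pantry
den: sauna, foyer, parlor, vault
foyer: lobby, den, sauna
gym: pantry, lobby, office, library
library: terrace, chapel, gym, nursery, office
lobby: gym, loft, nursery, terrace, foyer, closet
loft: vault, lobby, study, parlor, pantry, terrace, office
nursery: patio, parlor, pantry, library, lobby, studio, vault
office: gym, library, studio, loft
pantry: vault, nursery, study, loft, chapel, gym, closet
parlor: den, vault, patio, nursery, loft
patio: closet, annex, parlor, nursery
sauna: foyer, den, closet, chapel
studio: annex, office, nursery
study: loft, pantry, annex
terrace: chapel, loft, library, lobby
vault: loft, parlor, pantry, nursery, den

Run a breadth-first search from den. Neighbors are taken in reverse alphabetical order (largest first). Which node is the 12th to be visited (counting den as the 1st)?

Visit den; enqueue vault, sauna, parlor, foyer → queue [vault, sauna, parlor, foyer]
Visit vault; enqueue pantry, nursery, loft → queue [sauna, parlor, foyer, pantry, nursery, loft]
Visit sauna; enqueue closet, chapel → queue [parlor, foyer, pantry, nursery, loft, closet, chapel]
Visit parlor; enqueue patio → queue [foyer, pantry, nursery, loft, closet, chapel, patio]
Visit foyer; enqueue lobby → queue [pantry, nursery, loft, closet, chapel, patio, lobby]
Visit pantry; enqueue study, gym → queue [nursery, loft, closet, chapel, patio, lobby, study, gym]
Visit nursery; enqueue studio, library → queue [loft, closet, chapel, patio, lobby, study, gym, studio, library]
Visit loft; enqueue terrace, office → queue [closet, chapel, patio, lobby, study, gym, studio, library, terrace, office]
Visit closet; enqueue annex → queue [chapel, patio, lobby, study, gym, studio, library, terrace, office, annex]
Visit chapel → queue [patio, lobby, study, gym, studio, library, terrace, office, annex]
Visit patio → queue [lobby, study, gym, studio, library, terrace, office, annex]
Visit lobby → queue [study, gym, studio, library, terrace, office, annex]
Visit study → queue [gym, studio, library, terrace, office, annex]
Visit gym → queue [studio, library, terrace, office, annex]
Visit studio → queue [library, terrace, office, annex]
Visit library → queue [terrace, office, annex]
Visit terrace → queue [office, annex]
Visit office → queue [annex]
Visit annex → queue []

Visit order: den, vault, sauna, parlor, foyer, pantry, nursery, loft, closet, chapel, patio, lobby, study, gym, studio, library, terrace, office, annex

lobby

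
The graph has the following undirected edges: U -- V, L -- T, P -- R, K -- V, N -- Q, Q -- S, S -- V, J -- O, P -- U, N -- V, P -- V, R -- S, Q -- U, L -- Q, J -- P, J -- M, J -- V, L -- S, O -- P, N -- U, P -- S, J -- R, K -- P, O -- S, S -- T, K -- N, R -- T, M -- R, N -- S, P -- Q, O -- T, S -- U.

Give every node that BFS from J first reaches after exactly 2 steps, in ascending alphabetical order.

Level 0: J
Level 1: M, O, P, R, V
Level 2: K, N, Q, S, T, U
Level 3: L

K, N, Q, S, T, U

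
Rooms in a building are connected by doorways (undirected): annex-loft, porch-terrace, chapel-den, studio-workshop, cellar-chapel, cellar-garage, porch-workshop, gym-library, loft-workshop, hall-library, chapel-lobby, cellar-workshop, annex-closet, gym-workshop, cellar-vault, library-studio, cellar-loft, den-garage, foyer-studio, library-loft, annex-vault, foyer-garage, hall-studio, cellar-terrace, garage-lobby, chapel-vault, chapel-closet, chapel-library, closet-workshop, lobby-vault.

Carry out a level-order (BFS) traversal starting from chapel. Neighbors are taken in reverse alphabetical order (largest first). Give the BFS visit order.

chapel, vault, lobby, library, den, closet, cellar, annex, garage, studio, loft, hall, gym, workshop, terrace, foyer, porch

Visit chapel; enqueue vault, lobby, library, den, closet, cellar → queue [vault, lobby, library, den, closet, cellar]
Visit vault; enqueue annex → queue [lobby, library, den, closet, cellar, annex]
Visit lobby; enqueue garage → queue [library, den, closet, cellar, annex, garage]
Visit library; enqueue studio, loft, hall, gym → queue [den, closet, cellar, annex, garage, studio, loft, hall, gym]
Visit den → queue [closet, cellar, annex, garage, studio, loft, hall, gym]
Visit closet; enqueue workshop → queue [cellar, annex, garage, studio, loft, hall, gym, workshop]
Visit cellar; enqueue terrace → queue [annex, garage, studio, loft, hall, gym, workshop, terrace]
Visit annex → queue [garage, studio, loft, hall, gym, workshop, terrace]
Visit garage; enqueue foyer → queue [studio, loft, hall, gym, workshop, terrace, foyer]
Visit studio → queue [loft, hall, gym, workshop, terrace, foyer]
Visit loft → queue [hall, gym, workshop, terrace, foyer]
Visit hall → queue [gym, workshop, terrace, foyer]
Visit gym → queue [workshop, terrace, foyer]
Visit workshop; enqueue porch → queue [terrace, foyer, porch]
Visit terrace → queue [foyer, porch]
Visit foyer → queue [porch]
Visit porch → queue []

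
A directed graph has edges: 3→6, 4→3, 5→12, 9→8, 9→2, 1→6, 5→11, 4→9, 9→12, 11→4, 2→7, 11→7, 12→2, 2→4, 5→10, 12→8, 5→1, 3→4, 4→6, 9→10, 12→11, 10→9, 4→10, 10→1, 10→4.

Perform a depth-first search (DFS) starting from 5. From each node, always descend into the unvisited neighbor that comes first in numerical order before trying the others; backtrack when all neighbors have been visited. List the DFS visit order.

Visit 5
5 → 1
1 → 6
5 → 10
10 → 4
4 → 3
4 → 9
9 → 2
2 → 7
9 → 8
9 → 12
12 → 11

5, 1, 6, 10, 4, 3, 9, 2, 7, 8, 12, 11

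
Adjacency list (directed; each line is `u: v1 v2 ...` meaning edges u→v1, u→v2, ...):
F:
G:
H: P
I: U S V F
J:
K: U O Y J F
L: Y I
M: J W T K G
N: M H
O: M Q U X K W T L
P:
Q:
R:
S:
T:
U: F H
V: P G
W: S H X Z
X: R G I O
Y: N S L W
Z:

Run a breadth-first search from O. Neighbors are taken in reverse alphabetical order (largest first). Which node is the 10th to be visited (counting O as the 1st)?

R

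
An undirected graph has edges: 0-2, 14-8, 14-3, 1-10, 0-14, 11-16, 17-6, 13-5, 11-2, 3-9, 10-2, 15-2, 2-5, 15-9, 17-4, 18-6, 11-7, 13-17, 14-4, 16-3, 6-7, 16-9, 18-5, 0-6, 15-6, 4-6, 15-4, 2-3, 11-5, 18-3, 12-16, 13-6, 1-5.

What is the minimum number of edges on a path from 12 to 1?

Level 0: 12
Level 1: 16
Level 2: 3, 9, 11
Level 3: 2, 5, 7, 14, 15, 18
Level 4: 0, 1, 4, 6, 8, 10, 13
Level 5: 17
1 first appears at level 4.

4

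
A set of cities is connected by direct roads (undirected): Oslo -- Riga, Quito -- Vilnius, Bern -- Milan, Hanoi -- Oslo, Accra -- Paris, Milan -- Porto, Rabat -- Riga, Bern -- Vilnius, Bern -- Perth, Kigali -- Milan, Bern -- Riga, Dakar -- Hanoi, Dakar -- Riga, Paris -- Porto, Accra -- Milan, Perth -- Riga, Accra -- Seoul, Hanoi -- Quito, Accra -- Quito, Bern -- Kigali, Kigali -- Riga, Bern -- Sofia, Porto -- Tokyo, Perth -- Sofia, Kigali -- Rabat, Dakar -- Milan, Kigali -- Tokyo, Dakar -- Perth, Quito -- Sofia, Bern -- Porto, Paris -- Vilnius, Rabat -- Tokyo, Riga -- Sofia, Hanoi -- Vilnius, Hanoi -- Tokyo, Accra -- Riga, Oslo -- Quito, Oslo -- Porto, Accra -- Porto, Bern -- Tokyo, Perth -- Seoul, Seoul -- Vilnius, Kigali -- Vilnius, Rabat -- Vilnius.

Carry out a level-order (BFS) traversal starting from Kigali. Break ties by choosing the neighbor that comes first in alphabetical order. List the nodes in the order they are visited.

Kigali Bern Milan Rabat Riga Tokyo Vilnius Perth Porto Sofia Accra Dakar Oslo Hanoi Paris Quito Seoul

Visit Kigali; enqueue Bern, Milan, Rabat, Riga, Tokyo, Vilnius → queue [Bern, Milan, Rabat, Riga, Tokyo, Vilnius]
Visit Bern; enqueue Perth, Porto, Sofia → queue [Milan, Rabat, Riga, Tokyo, Vilnius, Perth, Porto, Sofia]
Visit Milan; enqueue Accra, Dakar → queue [Rabat, Riga, Tokyo, Vilnius, Perth, Porto, Sofia, Accra, Dakar]
Visit Rabat → queue [Riga, Tokyo, Vilnius, Perth, Porto, Sofia, Accra, Dakar]
Visit Riga; enqueue Oslo → queue [Tokyo, Vilnius, Perth, Porto, Sofia, Accra, Dakar, Oslo]
Visit Tokyo; enqueue Hanoi → queue [Vilnius, Perth, Porto, Sofia, Accra, Dakar, Oslo, Hanoi]
Visit Vilnius; enqueue Paris, Quito, Seoul → queue [Perth, Porto, Sofia, Accra, Dakar, Oslo, Hanoi, Paris, Quito, Seoul]
Visit Perth → queue [Porto, Sofia, Accra, Dakar, Oslo, Hanoi, Paris, Quito, Seoul]
Visit Porto → queue [Sofia, Accra, Dakar, Oslo, Hanoi, Paris, Quito, Seoul]
Visit Sofia → queue [Accra, Dakar, Oslo, Hanoi, Paris, Quito, Seoul]
Visit Accra → queue [Dakar, Oslo, Hanoi, Paris, Quito, Seoul]
Visit Dakar → queue [Oslo, Hanoi, Paris, Quito, Seoul]
Visit Oslo → queue [Hanoi, Paris, Quito, Seoul]
Visit Hanoi → queue [Paris, Quito, Seoul]
Visit Paris → queue [Quito, Seoul]
Visit Quito → queue [Seoul]
Visit Seoul → queue []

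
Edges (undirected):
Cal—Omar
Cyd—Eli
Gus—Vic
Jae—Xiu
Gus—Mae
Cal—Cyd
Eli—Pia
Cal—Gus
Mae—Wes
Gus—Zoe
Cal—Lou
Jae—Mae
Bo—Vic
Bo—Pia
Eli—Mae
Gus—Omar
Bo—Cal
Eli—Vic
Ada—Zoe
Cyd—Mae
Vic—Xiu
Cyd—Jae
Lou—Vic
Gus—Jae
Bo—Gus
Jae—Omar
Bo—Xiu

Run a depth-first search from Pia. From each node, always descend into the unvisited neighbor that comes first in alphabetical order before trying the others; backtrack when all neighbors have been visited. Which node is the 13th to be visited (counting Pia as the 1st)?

Zoe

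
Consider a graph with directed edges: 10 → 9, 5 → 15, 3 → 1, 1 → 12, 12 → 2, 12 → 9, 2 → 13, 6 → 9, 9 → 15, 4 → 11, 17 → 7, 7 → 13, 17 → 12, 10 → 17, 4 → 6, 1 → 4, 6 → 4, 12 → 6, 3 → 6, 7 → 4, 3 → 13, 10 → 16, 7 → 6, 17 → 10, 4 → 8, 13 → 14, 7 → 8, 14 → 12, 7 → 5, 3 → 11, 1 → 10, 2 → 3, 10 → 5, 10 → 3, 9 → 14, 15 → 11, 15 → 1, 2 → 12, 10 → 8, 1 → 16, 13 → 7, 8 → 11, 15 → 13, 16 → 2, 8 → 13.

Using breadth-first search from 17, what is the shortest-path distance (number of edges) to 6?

2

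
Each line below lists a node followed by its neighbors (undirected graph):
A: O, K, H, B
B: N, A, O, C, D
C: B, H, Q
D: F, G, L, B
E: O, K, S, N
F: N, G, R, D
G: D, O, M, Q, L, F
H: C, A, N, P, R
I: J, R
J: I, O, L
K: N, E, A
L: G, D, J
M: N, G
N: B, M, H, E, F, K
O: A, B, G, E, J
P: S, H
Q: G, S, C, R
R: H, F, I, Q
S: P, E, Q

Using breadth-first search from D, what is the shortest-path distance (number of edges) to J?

2

Level 0: D
Level 1: B, F, G, L
Level 2: A, C, J, M, N, O, Q, R
Level 3: E, H, I, K, S
Level 4: P
J first appears at level 2.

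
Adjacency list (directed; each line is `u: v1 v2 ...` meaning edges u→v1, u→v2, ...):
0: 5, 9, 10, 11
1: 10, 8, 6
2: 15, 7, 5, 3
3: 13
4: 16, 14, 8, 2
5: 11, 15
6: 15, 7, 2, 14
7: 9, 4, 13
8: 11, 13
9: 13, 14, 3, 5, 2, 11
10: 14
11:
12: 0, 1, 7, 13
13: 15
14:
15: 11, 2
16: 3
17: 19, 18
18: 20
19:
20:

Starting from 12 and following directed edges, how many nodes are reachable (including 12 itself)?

BFS from 12 visits: 12, 13, 7, 1, 0, 15, 9, 4, 10, 8, 6, 11, 5, 2, 14, 3, 16
Reachable nodes: 17 of 21 total.

17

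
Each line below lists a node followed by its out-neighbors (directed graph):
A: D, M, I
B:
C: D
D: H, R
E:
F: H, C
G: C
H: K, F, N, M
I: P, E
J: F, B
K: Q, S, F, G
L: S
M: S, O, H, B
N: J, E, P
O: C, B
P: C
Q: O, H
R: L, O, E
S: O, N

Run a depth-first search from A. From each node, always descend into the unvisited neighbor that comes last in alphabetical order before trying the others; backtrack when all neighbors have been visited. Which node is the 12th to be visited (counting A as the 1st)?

Visit A
A → M
M → S
S → O
O → C
C → D
D → R
R → L
R → E
D → H
H → N
N → P
N → J
J → F
J → B
H → K
K → Q
K → G
A → I

Visit order: A, M, S, O, C, D, R, L, E, H, N, P, J, F, B, K, Q, G, I

P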